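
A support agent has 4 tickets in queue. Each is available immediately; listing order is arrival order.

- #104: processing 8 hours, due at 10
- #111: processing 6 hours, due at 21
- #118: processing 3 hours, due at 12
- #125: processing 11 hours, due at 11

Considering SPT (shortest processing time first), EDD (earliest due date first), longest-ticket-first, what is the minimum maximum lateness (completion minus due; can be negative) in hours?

SPT (increasing processing time): #118 #111 #104 #125.
#118: 0→3, due 12, lateness -9
#111: 3→9, due 21, lateness -12
#104: 9→17, due 10, lateness 7
#125: 17→28, due 11, lateness 17
Maximum = 17.
EDD (increasing due date): #104 #125 #118 #111.
#104: 0→8, due 10, lateness -2
#125: 8→19, due 11, lateness 8
#118: 19→22, due 12, lateness 10
#111: 22→28, due 21, lateness 7
Maximum = 10.
LPT (decreasing processing time): #125 #104 #111 #118.
#125: 0→11, due 11, lateness 0
#104: 11→19, due 10, lateness 9
#111: 19→25, due 21, lateness 4
#118: 25→28, due 12, lateness 16
Maximum = 16.
SPT 17, EDD 10, LPT 16 → minimum 10.

10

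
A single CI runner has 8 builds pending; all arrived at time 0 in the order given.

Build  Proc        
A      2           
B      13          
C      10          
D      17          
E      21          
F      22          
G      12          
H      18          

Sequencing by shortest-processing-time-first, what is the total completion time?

409

SPT (increasing processing time): A C G B D H E F.
A: 0→2
C: 2→12
G: 12→24
B: 24→37
D: 37→54
H: 54→72
E: 72→93
F: 93→115
Sum = 2+12+24+37+54+72+93+115 = 409.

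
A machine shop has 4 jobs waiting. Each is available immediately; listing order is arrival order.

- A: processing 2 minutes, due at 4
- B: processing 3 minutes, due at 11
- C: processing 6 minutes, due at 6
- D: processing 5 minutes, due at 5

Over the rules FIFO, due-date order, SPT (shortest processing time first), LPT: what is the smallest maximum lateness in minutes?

7

FIFO (arrival order): A B C D.
A: 0→2, due 4, lateness -2
B: 2→5, due 11, lateness -6
C: 5→11, due 6, lateness 5
D: 11→16, due 5, lateness 11
Maximum = 11.
EDD (increasing due date): A D C B.
A: 0→2, due 4, lateness -2
D: 2→7, due 5, lateness 2
C: 7→13, due 6, lateness 7
B: 13→16, due 11, lateness 5
Maximum = 7.
SPT (increasing processing time): A B D C.
A: 0→2, due 4, lateness -2
B: 2→5, due 11, lateness -6
D: 5→10, due 5, lateness 5
C: 10→16, due 6, lateness 10
Maximum = 10.
LPT (decreasing processing time): C D B A.
C: 0→6, due 6, lateness 0
D: 6→11, due 5, lateness 6
B: 11→14, due 11, lateness 3
A: 14→16, due 4, lateness 12
Maximum = 12.
FIFO 11, EDD 7, SPT 10, LPT 12 → minimum 7.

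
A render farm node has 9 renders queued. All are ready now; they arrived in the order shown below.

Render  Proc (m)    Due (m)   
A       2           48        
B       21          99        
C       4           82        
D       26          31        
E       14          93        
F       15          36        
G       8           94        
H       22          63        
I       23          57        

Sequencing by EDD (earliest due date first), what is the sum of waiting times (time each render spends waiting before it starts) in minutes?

576

EDD (increasing due date): D F A I H C E G B.
D: waits 0, runs 0→26
F: waits 26, runs 26→41
A: waits 41, runs 41→43
I: waits 43, runs 43→66
H: waits 66, runs 66→88
C: waits 88, runs 88→92
E: waits 92, runs 92→106
G: waits 106, runs 106→114
B: waits 114, runs 114→135
Sum = 0+26+41+43+66+88+92+106+114 = 576.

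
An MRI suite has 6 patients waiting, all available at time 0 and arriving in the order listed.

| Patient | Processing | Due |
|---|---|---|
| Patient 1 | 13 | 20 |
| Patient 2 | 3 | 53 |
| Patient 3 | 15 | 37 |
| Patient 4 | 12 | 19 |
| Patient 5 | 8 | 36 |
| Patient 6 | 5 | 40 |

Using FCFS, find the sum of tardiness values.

FIFO (arrival order): Patient 1 Patient 2 Patient 3 Patient 4 Patient 5 Patient 6.
Patient 1: 0→13, due 20, tardiness 0
Patient 2: 13→16, due 53, tardiness 0
Patient 3: 16→31, due 37, tardiness 0
Patient 4: 31→43, due 19, tardiness 24
Patient 5: 43→51, due 36, tardiness 15
Patient 6: 51→56, due 40, tardiness 16
Sum = 0+0+0+24+15+16 = 55.

55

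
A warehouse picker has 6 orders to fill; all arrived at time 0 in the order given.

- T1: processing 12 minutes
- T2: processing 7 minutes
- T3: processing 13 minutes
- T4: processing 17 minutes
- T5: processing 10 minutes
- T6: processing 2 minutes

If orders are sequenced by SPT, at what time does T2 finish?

9

SPT (increasing processing time): T6 T2 T5 T1 T3 T4.
T6: 0→2
T2: 2→9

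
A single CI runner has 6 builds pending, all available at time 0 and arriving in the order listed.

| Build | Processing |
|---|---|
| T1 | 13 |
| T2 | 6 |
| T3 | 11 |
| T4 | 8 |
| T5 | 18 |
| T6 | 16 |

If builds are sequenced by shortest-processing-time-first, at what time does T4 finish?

14

SPT (increasing processing time): T2 T4 T3 T1 T6 T5.
T2: 0→6
T4: 6→14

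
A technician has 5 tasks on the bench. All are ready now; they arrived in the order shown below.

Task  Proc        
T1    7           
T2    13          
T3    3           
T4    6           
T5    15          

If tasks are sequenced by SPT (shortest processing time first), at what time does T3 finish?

3

SPT (increasing processing time): T3 T4 T1 T2 T5.
T3: 0→3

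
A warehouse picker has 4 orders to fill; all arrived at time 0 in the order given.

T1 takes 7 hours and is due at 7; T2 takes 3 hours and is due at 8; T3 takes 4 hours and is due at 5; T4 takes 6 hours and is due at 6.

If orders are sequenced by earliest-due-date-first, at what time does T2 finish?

EDD (increasing due date): T3 T4 T1 T2.
T3: 0→4
T4: 4→10
T1: 10→17
T2: 17→20

20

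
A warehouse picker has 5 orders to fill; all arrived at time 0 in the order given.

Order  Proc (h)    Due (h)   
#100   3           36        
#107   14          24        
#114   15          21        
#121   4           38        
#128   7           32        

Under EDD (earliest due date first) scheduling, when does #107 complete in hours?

29

EDD (increasing due date): #114 #107 #128 #100 #121.
#114: 0→15
#107: 15→29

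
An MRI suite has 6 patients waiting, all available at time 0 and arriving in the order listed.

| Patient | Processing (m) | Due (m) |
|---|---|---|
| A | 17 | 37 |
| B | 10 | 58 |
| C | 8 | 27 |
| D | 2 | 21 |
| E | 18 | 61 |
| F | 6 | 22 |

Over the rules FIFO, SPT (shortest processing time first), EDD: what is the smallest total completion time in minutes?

FIFO (arrival order): A B C D E F.
A: 0→17
B: 17→27
C: 27→35
D: 35→37
E: 37→55
F: 55→61
Sum = 17+27+35+37+55+61 = 232.
SPT (increasing processing time): D F C B A E.
D: 0→2
F: 2→8
C: 8→16
B: 16→26
A: 26→43
E: 43→61
Sum = 2+8+16+26+43+61 = 156.
EDD (increasing due date): D F C A B E.
D: 0→2
F: 2→8
C: 8→16
A: 16→33
B: 33→43
E: 43→61
Sum = 2+8+16+33+43+61 = 163.
FIFO 232, SPT 156, EDD 163 → minimum 156.

156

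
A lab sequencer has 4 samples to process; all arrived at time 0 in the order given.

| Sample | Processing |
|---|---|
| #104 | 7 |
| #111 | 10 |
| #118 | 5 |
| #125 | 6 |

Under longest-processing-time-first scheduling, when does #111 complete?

10

LPT (decreasing processing time): #111 #104 #125 #118.
#111: 0→10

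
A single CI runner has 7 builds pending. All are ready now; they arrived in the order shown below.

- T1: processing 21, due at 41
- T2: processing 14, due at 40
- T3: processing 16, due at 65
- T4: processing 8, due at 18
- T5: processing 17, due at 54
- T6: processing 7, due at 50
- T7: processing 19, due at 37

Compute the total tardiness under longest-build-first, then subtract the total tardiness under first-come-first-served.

29

LPT (decreasing processing time): T1 T7 T5 T3 T2 T4 T6.
T1: 0→21, due 41, tardiness 0
T7: 21→40, due 37, tardiness 3
T5: 40→57, due 54, tardiness 3
T3: 57→73, due 65, tardiness 8
T2: 73→87, due 40, tardiness 47
T4: 87→95, due 18, tardiness 77
T6: 95→102, due 50, tardiness 52
Sum = 0+3+3+8+47+77+52 = 190.
FIFO (arrival order): T1 T2 T3 T4 T5 T6 T7.
T1: 0→21, due 41, tardiness 0
T2: 21→35, due 40, tardiness 0
T3: 35→51, due 65, tardiness 0
T4: 51→59, due 18, tardiness 41
T5: 59→76, due 54, tardiness 22
T6: 76→83, due 50, tardiness 33
T7: 83→102, due 37, tardiness 65
Sum = 0+0+0+41+22+33+65 = 161.
Difference = 190 − 161 = 29.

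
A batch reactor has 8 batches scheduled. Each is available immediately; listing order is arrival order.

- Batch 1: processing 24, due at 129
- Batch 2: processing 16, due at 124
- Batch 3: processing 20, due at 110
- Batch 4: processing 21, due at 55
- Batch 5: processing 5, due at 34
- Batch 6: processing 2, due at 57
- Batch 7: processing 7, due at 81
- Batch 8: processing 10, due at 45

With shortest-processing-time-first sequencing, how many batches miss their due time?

SPT (increasing processing time): Batch 6 Batch 5 Batch 7 Batch 8 Batch 2 Batch 3 Batch 4 Batch 1.
Batch 6: 0→2, due 57, tardiness 0
Batch 5: 2→7, due 34, tardiness 0
Batch 7: 7→14, due 81, tardiness 0
Batch 8: 14→24, due 45, tardiness 0
Batch 2: 24→40, due 124, tardiness 0
Batch 3: 40→60, due 110, tardiness 0
Batch 4: 60→81, due 55, tardiness 26
Batch 1: 81→105, due 129, tardiness 0
Late batches: 1.

1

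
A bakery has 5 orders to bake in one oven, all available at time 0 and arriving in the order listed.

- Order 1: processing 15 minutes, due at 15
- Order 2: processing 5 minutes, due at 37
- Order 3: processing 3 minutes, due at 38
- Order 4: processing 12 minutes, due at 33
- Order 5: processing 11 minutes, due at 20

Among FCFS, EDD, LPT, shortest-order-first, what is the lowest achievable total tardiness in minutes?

25

FIFO (arrival order): Order 1 Order 2 Order 3 Order 4 Order 5.
Order 1: 0→15, due 15, tardiness 0
Order 2: 15→20, due 37, tardiness 0
Order 3: 20→23, due 38, tardiness 0
Order 4: 23→35, due 33, tardiness 2
Order 5: 35→46, due 20, tardiness 26
Sum = 0+0+0+2+26 = 28.
EDD (increasing due date): Order 1 Order 5 Order 4 Order 2 Order 3.
Order 1: 0→15, due 15, tardiness 0
Order 5: 15→26, due 20, tardiness 6
Order 4: 26→38, due 33, tardiness 5
Order 2: 38→43, due 37, tardiness 6
Order 3: 43→46, due 38, tardiness 8
Sum = 0+6+5+6+8 = 25.
LPT (decreasing processing time): Order 1 Order 4 Order 5 Order 2 Order 3.
Order 1: 0→15, due 15, tardiness 0
Order 4: 15→27, due 33, tardiness 0
Order 5: 27→38, due 20, tardiness 18
Order 2: 38→43, due 37, tardiness 6
Order 3: 43→46, due 38, tardiness 8
Sum = 0+0+18+6+8 = 32.
SPT (increasing processing time): Order 3 Order 2 Order 5 Order 4 Order 1.
Order 3: 0→3, due 38, tardiness 0
Order 2: 3→8, due 37, tardiness 0
Order 5: 8→19, due 20, tardiness 0
Order 4: 19→31, due 33, tardiness 0
Order 1: 31→46, due 15, tardiness 31
Sum = 0+0+0+0+31 = 31.
FIFO 28, EDD 25, LPT 32, SPT 31 → minimum 25.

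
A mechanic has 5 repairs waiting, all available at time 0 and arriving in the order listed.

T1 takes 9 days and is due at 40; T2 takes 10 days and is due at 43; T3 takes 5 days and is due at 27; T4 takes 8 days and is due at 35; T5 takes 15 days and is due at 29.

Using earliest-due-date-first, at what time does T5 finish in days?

EDD (increasing due date): T3 T5 T4 T1 T2.
T3: 0→5
T5: 5→20

20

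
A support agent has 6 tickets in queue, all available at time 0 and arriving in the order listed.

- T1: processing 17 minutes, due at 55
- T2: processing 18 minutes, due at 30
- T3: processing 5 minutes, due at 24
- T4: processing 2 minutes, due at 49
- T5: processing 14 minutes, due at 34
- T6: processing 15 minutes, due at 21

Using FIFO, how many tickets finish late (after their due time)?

FIFO (arrival order): T1 T2 T3 T4 T5 T6.
T1: 0→17, due 55, tardiness 0
T2: 17→35, due 30, tardiness 5
T3: 35→40, due 24, tardiness 16
T4: 40→42, due 49, tardiness 0
T5: 42→56, due 34, tardiness 22
T6: 56→71, due 21, tardiness 50
Late tickets: 4.

4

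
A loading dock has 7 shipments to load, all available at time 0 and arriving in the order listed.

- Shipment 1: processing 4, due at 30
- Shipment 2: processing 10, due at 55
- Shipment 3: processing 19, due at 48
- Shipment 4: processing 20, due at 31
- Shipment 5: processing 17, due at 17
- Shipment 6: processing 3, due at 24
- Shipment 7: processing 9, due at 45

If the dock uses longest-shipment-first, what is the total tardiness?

LPT (decreasing processing time): Shipment 4 Shipment 3 Shipment 5 Shipment 2 Shipment 7 Shipment 1 Shipment 6.
Shipment 4: 0→20, due 31, tardiness 0
Shipment 3: 20→39, due 48, tardiness 0
Shipment 5: 39→56, due 17, tardiness 39
Shipment 2: 56→66, due 55, tardiness 11
Shipment 7: 66→75, due 45, tardiness 30
Shipment 1: 75→79, due 30, tardiness 49
Shipment 6: 79→82, due 24, tardiness 58
Sum = 0+0+39+11+30+49+58 = 187.

187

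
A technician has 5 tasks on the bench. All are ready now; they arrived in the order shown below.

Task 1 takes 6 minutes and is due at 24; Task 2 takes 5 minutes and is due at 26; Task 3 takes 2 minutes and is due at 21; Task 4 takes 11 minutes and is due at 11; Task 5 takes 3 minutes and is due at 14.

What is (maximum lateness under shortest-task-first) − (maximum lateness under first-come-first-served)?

3

SPT (increasing processing time): Task 3 Task 5 Task 2 Task 1 Task 4.
Task 3: 0→2, due 21, lateness -19
Task 5: 2→5, due 14, lateness -9
Task 2: 5→10, due 26, lateness -16
Task 1: 10→16, due 24, lateness -8
Task 4: 16→27, due 11, lateness 16
Maximum = 16.
FIFO (arrival order): Task 1 Task 2 Task 3 Task 4 Task 5.
Task 1: 0→6, due 24, lateness -18
Task 2: 6→11, due 26, lateness -15
Task 3: 11→13, due 21, lateness -8
Task 4: 13→24, due 11, lateness 13
Task 5: 24→27, due 14, lateness 13
Maximum = 13.
Difference = 16 − 13 = 3.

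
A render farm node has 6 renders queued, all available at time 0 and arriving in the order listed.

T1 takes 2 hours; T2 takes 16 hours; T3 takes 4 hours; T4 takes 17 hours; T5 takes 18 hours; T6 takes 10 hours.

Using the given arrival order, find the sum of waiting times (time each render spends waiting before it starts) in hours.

FIFO (arrival order): T1 T2 T3 T4 T5 T6.
T1: waits 0, runs 0→2
T2: waits 2, runs 2→18
T3: waits 18, runs 18→22
T4: waits 22, runs 22→39
T5: waits 39, runs 39→57
T6: waits 57, runs 57→67
Sum = 0+2+18+22+39+57 = 138.

138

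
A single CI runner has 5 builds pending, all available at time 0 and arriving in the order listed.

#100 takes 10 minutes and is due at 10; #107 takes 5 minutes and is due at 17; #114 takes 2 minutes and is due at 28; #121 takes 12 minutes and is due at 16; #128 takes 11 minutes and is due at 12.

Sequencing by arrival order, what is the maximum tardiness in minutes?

28

FIFO (arrival order): #100 #107 #114 #121 #128.
#100: 0→10, due 10, tardiness 0
#107: 10→15, due 17, tardiness 0
#114: 15→17, due 28, tardiness 0
#121: 17→29, due 16, tardiness 13
#128: 29→40, due 12, tardiness 28
Maximum = 28.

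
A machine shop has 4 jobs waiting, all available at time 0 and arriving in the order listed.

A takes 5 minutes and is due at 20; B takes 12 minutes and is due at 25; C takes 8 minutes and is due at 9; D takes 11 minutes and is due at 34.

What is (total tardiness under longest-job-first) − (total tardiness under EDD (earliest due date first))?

LPT (decreasing processing time): B D C A.
B: 0→12, due 25, tardiness 0
D: 12→23, due 34, tardiness 0
C: 23→31, due 9, tardiness 22
A: 31→36, due 20, tardiness 16
Sum = 0+0+22+16 = 38.
EDD (increasing due date): C A B D.
C: 0→8, due 9, tardiness 0
A: 8→13, due 20, tardiness 0
B: 13→25, due 25, tardiness 0
D: 25→36, due 34, tardiness 2
Sum = 0+0+0+2 = 2.
Difference = 38 − 2 = 36.

36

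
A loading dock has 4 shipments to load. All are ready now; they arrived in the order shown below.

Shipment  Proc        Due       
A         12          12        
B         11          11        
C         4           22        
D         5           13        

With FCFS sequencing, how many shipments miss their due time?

3

FIFO (arrival order): A B C D.
A: 0→12, due 12, tardiness 0
B: 12→23, due 11, tardiness 12
C: 23→27, due 22, tardiness 5
D: 27→32, due 13, tardiness 19
Late shipments: 3.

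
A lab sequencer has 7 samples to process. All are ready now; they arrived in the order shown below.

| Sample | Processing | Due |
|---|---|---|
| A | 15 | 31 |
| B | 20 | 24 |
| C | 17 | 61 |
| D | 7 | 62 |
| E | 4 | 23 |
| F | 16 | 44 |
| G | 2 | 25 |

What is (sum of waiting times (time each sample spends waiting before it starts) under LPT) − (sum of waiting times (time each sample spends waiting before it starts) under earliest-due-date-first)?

106

LPT (decreasing processing time): B C F A D E G.
B: waits 0, runs 0→20
C: waits 20, runs 20→37
F: waits 37, runs 37→53
A: waits 53, runs 53→68
D: waits 68, runs 68→75
E: waits 75, runs 75→79
G: waits 79, runs 79→81
Sum = 0+20+37+53+68+75+79 = 332.
EDD (increasing due date): E B G A F C D.
E: waits 0, runs 0→4
B: waits 4, runs 4→24
G: waits 24, runs 24→26
A: waits 26, runs 26→41
F: waits 41, runs 41→57
C: waits 57, runs 57→74
D: waits 74, runs 74→81
Sum = 0+4+24+26+41+57+74 = 226.
Difference = 332 − 226 = 106.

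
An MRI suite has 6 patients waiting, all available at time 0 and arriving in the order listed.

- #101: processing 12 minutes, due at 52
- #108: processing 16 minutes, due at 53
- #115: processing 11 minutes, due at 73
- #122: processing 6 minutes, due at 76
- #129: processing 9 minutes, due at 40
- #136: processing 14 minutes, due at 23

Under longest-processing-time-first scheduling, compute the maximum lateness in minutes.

LPT (decreasing processing time): #108 #136 #101 #115 #129 #122.
#108: 0→16, due 53, lateness -37
#136: 16→30, due 23, lateness 7
#101: 30→42, due 52, lateness -10
#115: 42→53, due 73, lateness -20
#129: 53→62, due 40, lateness 22
#122: 62→68, due 76, lateness -8
Maximum = 22.

22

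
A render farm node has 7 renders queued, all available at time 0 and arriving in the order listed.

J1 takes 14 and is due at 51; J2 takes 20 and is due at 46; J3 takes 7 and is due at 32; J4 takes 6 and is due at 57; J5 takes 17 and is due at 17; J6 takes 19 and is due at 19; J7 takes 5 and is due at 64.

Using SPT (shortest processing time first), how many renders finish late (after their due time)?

3

SPT (increasing processing time): J7 J4 J3 J1 J5 J6 J2.
J7: 0→5, due 64, tardiness 0
J4: 5→11, due 57, tardiness 0
J3: 11→18, due 32, tardiness 0
J1: 18→32, due 51, tardiness 0
J5: 32→49, due 17, tardiness 32
J6: 49→68, due 19, tardiness 49
J2: 68→88, due 46, tardiness 42
Late renders: 3.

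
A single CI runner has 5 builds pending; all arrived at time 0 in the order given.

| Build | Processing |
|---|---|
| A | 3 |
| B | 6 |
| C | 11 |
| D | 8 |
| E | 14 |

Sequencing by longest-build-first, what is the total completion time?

153

LPT (decreasing processing time): E C D B A.
E: 0→14
C: 14→25
D: 25→33
B: 33→39
A: 39→42
Sum = 14+25+33+39+42 = 153.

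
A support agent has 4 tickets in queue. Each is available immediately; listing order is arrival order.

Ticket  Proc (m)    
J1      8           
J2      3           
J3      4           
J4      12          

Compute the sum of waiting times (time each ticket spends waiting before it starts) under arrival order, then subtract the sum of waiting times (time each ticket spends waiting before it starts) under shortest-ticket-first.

FIFO (arrival order): J1 J2 J3 J4.
J1: waits 0, runs 0→8
J2: waits 8, runs 8→11
J3: waits 11, runs 11→15
J4: waits 15, runs 15→27
Sum = 0+8+11+15 = 34.
SPT (increasing processing time): J2 J3 J1 J4.
J2: waits 0, runs 0→3
J3: waits 3, runs 3→7
J1: waits 7, runs 7→15
J4: waits 15, runs 15→27
Sum = 0+3+7+15 = 25.
Difference = 34 − 25 = 9.

9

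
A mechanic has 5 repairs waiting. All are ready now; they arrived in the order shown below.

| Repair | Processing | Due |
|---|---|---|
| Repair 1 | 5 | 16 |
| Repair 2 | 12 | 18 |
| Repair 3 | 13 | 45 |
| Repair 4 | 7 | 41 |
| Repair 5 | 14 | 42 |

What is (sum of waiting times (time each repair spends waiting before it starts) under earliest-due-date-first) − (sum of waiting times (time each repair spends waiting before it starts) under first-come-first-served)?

-5

EDD (increasing due date): Repair 1 Repair 2 Repair 4 Repair 5 Repair 3.
Repair 1: waits 0, runs 0→5
Repair 2: waits 5, runs 5→17
Repair 4: waits 17, runs 17→24
Repair 5: waits 24, runs 24→38
Repair 3: waits 38, runs 38→51
Sum = 0+5+17+24+38 = 84.
FIFO (arrival order): Repair 1 Repair 2 Repair 3 Repair 4 Repair 5.
Repair 1: waits 0, runs 0→5
Repair 2: waits 5, runs 5→17
Repair 3: waits 17, runs 17→30
Repair 4: waits 30, runs 30→37
Repair 5: waits 37, runs 37→51
Sum = 0+5+17+30+37 = 89.
Difference = 84 − 89 = -5.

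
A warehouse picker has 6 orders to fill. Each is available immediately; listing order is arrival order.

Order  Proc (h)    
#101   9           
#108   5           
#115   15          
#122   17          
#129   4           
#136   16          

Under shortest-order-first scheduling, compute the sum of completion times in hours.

179

SPT (increasing processing time): #129 #108 #101 #115 #136 #122.
#129: 0→4
#108: 4→9
#101: 9→18
#115: 18→33
#136: 33→49
#122: 49→66
Sum = 4+9+18+33+49+66 = 179.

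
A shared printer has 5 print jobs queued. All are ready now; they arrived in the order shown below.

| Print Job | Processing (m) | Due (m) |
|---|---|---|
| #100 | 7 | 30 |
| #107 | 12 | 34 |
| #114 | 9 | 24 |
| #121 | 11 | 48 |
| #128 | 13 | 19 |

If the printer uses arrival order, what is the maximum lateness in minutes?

FIFO (arrival order): #100 #107 #114 #121 #128.
#100: 0→7, due 30, lateness -23
#107: 7→19, due 34, lateness -15
#114: 19→28, due 24, lateness 4
#121: 28→39, due 48, lateness -9
#128: 39→52, due 19, lateness 33
Maximum = 33.

33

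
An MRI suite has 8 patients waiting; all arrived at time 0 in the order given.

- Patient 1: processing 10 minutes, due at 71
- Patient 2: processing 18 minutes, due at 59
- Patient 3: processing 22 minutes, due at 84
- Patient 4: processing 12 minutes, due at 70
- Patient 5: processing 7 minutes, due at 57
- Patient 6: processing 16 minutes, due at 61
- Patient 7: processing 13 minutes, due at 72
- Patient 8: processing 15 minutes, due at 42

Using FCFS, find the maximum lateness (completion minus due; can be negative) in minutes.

71

FIFO (arrival order): Patient 1 Patient 2 Patient 3 Patient 4 Patient 5 Patient 6 Patient 7 Patient 8.
Patient 1: 0→10, due 71, lateness -61
Patient 2: 10→28, due 59, lateness -31
Patient 3: 28→50, due 84, lateness -34
Patient 4: 50→62, due 70, lateness -8
Patient 5: 62→69, due 57, lateness 12
Patient 6: 69→85, due 61, lateness 24
Patient 7: 85→98, due 72, lateness 26
Patient 8: 98→113, due 42, lateness 71
Maximum = 71.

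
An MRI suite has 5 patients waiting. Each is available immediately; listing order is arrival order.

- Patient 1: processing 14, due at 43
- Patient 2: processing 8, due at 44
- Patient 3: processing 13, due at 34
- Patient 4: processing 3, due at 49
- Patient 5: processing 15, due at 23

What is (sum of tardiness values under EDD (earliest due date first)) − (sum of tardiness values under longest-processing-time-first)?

EDD (increasing due date): Patient 5 Patient 3 Patient 1 Patient 2 Patient 4.
Patient 5: 0→15, due 23, tardiness 0
Patient 3: 15→28, due 34, tardiness 0
Patient 1: 28→42, due 43, tardiness 0
Patient 2: 42→50, due 44, tardiness 6
Patient 4: 50→53, due 49, tardiness 4
Sum = 0+0+0+6+4 = 10.
LPT (decreasing processing time): Patient 5 Patient 1 Patient 3 Patient 2 Patient 4.
Patient 5: 0→15, due 23, tardiness 0
Patient 1: 15→29, due 43, tardiness 0
Patient 3: 29→42, due 34, tardiness 8
Patient 2: 42→50, due 44, tardiness 6
Patient 4: 50→53, due 49, tardiness 4
Sum = 0+0+8+6+4 = 18.
Difference = 10 − 18 = -8.

-8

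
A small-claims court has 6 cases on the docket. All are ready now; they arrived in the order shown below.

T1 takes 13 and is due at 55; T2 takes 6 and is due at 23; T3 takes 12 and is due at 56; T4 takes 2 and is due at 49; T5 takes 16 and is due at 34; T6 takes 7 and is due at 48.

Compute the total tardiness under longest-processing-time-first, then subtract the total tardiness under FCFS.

15

LPT (decreasing processing time): T5 T1 T3 T6 T2 T4.
T5: 0→16, due 34, tardiness 0
T1: 16→29, due 55, tardiness 0
T3: 29→41, due 56, tardiness 0
T6: 41→48, due 48, tardiness 0
T2: 48→54, due 23, tardiness 31
T4: 54→56, due 49, tardiness 7
Sum = 0+0+0+0+31+7 = 38.
FIFO (arrival order): T1 T2 T3 T4 T5 T6.
T1: 0→13, due 55, tardiness 0
T2: 13→19, due 23, tardiness 0
T3: 19→31, due 56, tardiness 0
T4: 31→33, due 49, tardiness 0
T5: 33→49, due 34, tardiness 15
T6: 49→56, due 48, tardiness 8
Sum = 0+0+0+0+15+8 = 23.
Difference = 38 − 23 = 15.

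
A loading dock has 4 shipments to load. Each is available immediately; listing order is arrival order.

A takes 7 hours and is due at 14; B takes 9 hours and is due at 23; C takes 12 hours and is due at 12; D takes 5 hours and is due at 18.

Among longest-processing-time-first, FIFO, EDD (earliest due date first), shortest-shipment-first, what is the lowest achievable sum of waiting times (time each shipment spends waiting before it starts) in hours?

LPT (decreasing processing time): C B A D.
C: waits 0, runs 0→12
B: waits 12, runs 12→21
A: waits 21, runs 21→28
D: waits 28, runs 28→33
Sum = 0+12+21+28 = 61.
FIFO (arrival order): A B C D.
A: waits 0, runs 0→7
B: waits 7, runs 7→16
C: waits 16, runs 16→28
D: waits 28, runs 28→33
Sum = 0+7+16+28 = 51.
EDD (increasing due date): C A D B.
C: waits 0, runs 0→12
A: waits 12, runs 12→19
D: waits 19, runs 19→24
B: waits 24, runs 24→33
Sum = 0+12+19+24 = 55.
SPT (increasing processing time): D A B C.
D: waits 0, runs 0→5
A: waits 5, runs 5→12
B: waits 12, runs 12→21
C: waits 21, runs 21→33
Sum = 0+5+12+21 = 38.
LPT 61, FIFO 51, EDD 55, SPT 38 → minimum 38.

38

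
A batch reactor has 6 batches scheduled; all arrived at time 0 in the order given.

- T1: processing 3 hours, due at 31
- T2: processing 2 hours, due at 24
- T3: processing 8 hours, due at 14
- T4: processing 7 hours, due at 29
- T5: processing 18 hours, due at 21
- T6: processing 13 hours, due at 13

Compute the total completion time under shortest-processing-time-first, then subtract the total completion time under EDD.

SPT (increasing processing time): T2 T1 T4 T3 T6 T5.
T2: 0→2
T1: 2→5
T4: 5→12
T3: 12→20
T6: 20→33
T5: 33→51
Sum = 2+5+12+20+33+51 = 123.
EDD (increasing due date): T6 T3 T5 T2 T4 T1.
T6: 0→13
T3: 13→21
T5: 21→39
T2: 39→41
T4: 41→48
T1: 48→51
Sum = 13+21+39+41+48+51 = 213.
Difference = 123 − 213 = -90.

-90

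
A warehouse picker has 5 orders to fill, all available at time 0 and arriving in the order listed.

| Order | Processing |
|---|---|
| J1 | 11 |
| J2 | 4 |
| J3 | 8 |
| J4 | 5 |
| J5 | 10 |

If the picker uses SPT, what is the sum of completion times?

95

SPT (increasing processing time): J2 J4 J3 J5 J1.
J2: 0→4
J4: 4→9
J3: 9→17
J5: 17→27
J1: 27→38
Sum = 4+9+17+27+38 = 95.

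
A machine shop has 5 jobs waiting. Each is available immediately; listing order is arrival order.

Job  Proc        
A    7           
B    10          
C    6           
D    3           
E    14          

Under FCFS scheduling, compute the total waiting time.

FIFO (arrival order): A B C D E.
A: waits 0, runs 0→7
B: waits 7, runs 7→17
C: waits 17, runs 17→23
D: waits 23, runs 23→26
E: waits 26, runs 26→40
Sum = 0+7+17+23+26 = 73.

73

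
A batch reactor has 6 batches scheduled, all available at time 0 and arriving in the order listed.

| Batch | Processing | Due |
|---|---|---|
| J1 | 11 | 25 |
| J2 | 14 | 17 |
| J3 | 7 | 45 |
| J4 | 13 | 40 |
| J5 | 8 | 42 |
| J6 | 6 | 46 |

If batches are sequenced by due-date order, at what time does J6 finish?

EDD (increasing due date): J2 J1 J4 J5 J3 J6.
J2: 0→14
J1: 14→25
J4: 25→38
J5: 38→46
J3: 46→53
J6: 53→59

59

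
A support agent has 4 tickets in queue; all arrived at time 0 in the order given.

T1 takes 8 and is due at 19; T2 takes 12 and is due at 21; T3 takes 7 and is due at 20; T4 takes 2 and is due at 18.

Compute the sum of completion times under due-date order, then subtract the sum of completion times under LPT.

-30

EDD (increasing due date): T4 T1 T3 T2.
T4: 0→2
T1: 2→10
T3: 10→17
T2: 17→29
Sum = 2+10+17+29 = 58.
LPT (decreasing processing time): T2 T1 T3 T4.
T2: 0→12
T1: 12→20
T3: 20→27
T4: 27→29
Sum = 12+20+27+29 = 88.
Difference = 58 − 88 = -30.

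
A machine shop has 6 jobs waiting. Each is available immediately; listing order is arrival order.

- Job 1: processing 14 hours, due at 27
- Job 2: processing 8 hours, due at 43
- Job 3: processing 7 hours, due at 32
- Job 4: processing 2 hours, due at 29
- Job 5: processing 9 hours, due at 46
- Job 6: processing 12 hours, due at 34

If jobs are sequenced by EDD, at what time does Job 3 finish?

EDD (increasing due date): Job 1 Job 4 Job 3 Job 6 Job 2 Job 5.
Job 1: 0→14
Job 4: 14→16
Job 3: 16→23

23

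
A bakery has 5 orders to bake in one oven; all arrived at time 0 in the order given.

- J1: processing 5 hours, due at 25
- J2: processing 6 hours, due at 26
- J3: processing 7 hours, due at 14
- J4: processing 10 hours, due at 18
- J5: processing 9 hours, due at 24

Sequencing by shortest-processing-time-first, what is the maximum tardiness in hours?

19

SPT (increasing processing time): J1 J2 J3 J5 J4.
J1: 0→5, due 25, tardiness 0
J2: 5→11, due 26, tardiness 0
J3: 11→18, due 14, tardiness 4
J5: 18→27, due 24, tardiness 3
J4: 27→37, due 18, tardiness 19
Maximum = 19.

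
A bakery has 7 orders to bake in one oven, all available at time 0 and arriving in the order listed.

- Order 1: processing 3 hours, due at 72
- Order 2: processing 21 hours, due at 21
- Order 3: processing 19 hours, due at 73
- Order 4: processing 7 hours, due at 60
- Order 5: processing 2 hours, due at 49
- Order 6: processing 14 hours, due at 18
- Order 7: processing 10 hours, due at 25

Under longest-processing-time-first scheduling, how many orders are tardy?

LPT (decreasing processing time): Order 2 Order 3 Order 6 Order 7 Order 4 Order 1 Order 5.
Order 2: 0→21, due 21, tardiness 0
Order 3: 21→40, due 73, tardiness 0
Order 6: 40→54, due 18, tardiness 36
Order 7: 54→64, due 25, tardiness 39
Order 4: 64→71, due 60, tardiness 11
Order 1: 71→74, due 72, tardiness 2
Order 5: 74→76, due 49, tardiness 27
Late orders: 5.

5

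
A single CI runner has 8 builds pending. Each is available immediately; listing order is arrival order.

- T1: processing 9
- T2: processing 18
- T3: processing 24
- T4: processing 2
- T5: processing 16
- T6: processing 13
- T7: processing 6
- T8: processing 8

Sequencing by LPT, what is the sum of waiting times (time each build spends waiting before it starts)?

LPT (decreasing processing time): T3 T2 T5 T6 T1 T8 T7 T4.
T3: waits 0, runs 0→24
T2: waits 24, runs 24→42
T5: waits 42, runs 42→58
T6: waits 58, runs 58→71
T1: waits 71, runs 71→80
T8: waits 80, runs 80→88
T7: waits 88, runs 88→94
T4: waits 94, runs 94→96
Sum = 0+24+42+58+71+80+88+94 = 457.

457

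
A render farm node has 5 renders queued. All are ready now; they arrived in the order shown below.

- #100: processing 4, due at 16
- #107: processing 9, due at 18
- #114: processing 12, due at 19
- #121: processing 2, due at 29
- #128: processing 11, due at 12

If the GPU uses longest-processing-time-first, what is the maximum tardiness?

20

LPT (decreasing processing time): #114 #128 #107 #100 #121.
#114: 0→12, due 19, tardiness 0
#128: 12→23, due 12, tardiness 11
#107: 23→32, due 18, tardiness 14
#100: 32→36, due 16, tardiness 20
#121: 36→38, due 29, tardiness 9
Maximum = 20.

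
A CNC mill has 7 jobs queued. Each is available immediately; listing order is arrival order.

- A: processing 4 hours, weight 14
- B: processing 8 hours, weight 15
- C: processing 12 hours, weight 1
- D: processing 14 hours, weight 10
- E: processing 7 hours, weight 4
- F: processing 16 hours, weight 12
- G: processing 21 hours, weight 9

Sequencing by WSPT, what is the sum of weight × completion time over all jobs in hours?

1900

WSPT (decreasing weight/processing-time ratio): A B F D E G C.
A: finishes 4, weight 14, w·C = 56
B: finishes 12, weight 15, w·C = 180
F: finishes 28, weight 12, w·C = 336
D: finishes 42, weight 10, w·C = 420
E: finishes 49, weight 4, w·C = 196
G: finishes 70, weight 9, w·C = 630
C: finishes 82, weight 1, w·C = 82
Sum = 56+180+336+420+196+630+82 = 1900.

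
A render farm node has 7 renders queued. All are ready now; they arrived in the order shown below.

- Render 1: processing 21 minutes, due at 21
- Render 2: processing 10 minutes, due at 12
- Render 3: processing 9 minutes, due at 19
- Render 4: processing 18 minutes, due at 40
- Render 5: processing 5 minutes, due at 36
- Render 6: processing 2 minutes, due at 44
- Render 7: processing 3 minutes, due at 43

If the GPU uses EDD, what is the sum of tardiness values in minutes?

EDD (increasing due date): Render 2 Render 3 Render 1 Render 5 Render 4 Render 7 Render 6.
Render 2: 0→10, due 12, tardiness 0
Render 3: 10→19, due 19, tardiness 0
Render 1: 19→40, due 21, tardiness 19
Render 5: 40→45, due 36, tardiness 9
Render 4: 45→63, due 40, tardiness 23
Render 7: 63→66, due 43, tardiness 23
Render 6: 66→68, due 44, tardiness 24
Sum = 0+0+19+9+23+23+24 = 98.

98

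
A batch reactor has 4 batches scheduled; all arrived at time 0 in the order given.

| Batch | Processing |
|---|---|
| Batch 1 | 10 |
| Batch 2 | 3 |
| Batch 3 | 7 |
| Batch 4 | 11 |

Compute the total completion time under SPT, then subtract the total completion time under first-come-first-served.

-10

SPT (increasing processing time): Batch 2 Batch 3 Batch 1 Batch 4.
Batch 2: 0→3
Batch 3: 3→10
Batch 1: 10→20
Batch 4: 20→31
Sum = 3+10+20+31 = 64.
FIFO (arrival order): Batch 1 Batch 2 Batch 3 Batch 4.
Batch 1: 0→10
Batch 2: 10→13
Batch 3: 13→20
Batch 4: 20→31
Sum = 10+13+20+31 = 74.
Difference = 64 − 74 = -10.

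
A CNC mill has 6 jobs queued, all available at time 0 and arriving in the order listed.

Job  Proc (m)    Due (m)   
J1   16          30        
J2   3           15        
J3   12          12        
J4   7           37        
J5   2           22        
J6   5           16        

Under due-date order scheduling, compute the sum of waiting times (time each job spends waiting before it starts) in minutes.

EDD (increasing due date): J3 J2 J6 J5 J1 J4.
J3: waits 0, runs 0→12
J2: waits 12, runs 12→15
J6: waits 15, runs 15→20
J5: waits 20, runs 20→22
J1: waits 22, runs 22→38
J4: waits 38, runs 38→45
Sum = 0+12+15+20+22+38 = 107.

107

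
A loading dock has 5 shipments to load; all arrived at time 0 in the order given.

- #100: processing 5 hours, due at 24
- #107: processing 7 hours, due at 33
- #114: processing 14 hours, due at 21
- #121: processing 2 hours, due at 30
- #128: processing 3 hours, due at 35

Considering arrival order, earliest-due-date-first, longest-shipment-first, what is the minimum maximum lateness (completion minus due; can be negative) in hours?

-4

FIFO (arrival order): #100 #107 #114 #121 #128.
#100: 0→5, due 24, lateness -19
#107: 5→12, due 33, lateness -21
#114: 12→26, due 21, lateness 5
#121: 26→28, due 30, lateness -2
#128: 28→31, due 35, lateness -4
Maximum = 5.
EDD (increasing due date): #114 #100 #121 #107 #128.
#114: 0→14, due 21, lateness -7
#100: 14→19, due 24, lateness -5
#121: 19→21, due 30, lateness -9
#107: 21→28, due 33, lateness -5
#128: 28→31, due 35, lateness -4
Maximum = -4.
LPT (decreasing processing time): #114 #107 #100 #128 #121.
#114: 0→14, due 21, lateness -7
#107: 14→21, due 33, lateness -12
#100: 21→26, due 24, lateness 2
#128: 26→29, due 35, lateness -6
#121: 29→31, due 30, lateness 1
Maximum = 2.
FIFO 5, EDD -4, LPT 2 → minimum -4.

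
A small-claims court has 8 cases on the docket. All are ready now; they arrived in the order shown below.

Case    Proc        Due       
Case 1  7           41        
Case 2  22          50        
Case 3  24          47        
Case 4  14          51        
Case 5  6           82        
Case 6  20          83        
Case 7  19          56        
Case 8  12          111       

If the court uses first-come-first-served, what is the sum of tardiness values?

101

FIFO (arrival order): Case 1 Case 2 Case 3 Case 4 Case 5 Case 6 Case 7 Case 8.
Case 1: 0→7, due 41, tardiness 0
Case 2: 7→29, due 50, tardiness 0
Case 3: 29→53, due 47, tardiness 6
Case 4: 53→67, due 51, tardiness 16
Case 5: 67→73, due 82, tardiness 0
Case 6: 73→93, due 83, tardiness 10
Case 7: 93→112, due 56, tardiness 56
Case 8: 112→124, due 111, tardiness 13
Sum = 0+0+6+16+0+10+56+13 = 101.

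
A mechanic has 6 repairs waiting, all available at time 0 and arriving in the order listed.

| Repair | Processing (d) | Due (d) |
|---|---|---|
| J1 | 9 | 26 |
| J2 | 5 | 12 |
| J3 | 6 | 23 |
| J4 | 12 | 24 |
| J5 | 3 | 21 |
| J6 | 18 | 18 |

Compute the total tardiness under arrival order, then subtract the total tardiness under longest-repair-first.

FIFO (arrival order): J1 J2 J3 J4 J5 J6.
J1: 0→9, due 26, tardiness 0
J2: 9→14, due 12, tardiness 2
J3: 14→20, due 23, tardiness 0
J4: 20→32, due 24, tardiness 8
J5: 32→35, due 21, tardiness 14
J6: 35→53, due 18, tardiness 35
Sum = 0+2+0+8+14+35 = 59.
LPT (decreasing processing time): J6 J4 J1 J3 J2 J5.
J6: 0→18, due 18, tardiness 0
J4: 18→30, due 24, tardiness 6
J1: 30→39, due 26, tardiness 13
J3: 39→45, due 23, tardiness 22
J2: 45→50, due 12, tardiness 38
J5: 50→53, due 21, tardiness 32
Sum = 0+6+13+22+38+32 = 111.
Difference = 59 − 111 = -52.

-52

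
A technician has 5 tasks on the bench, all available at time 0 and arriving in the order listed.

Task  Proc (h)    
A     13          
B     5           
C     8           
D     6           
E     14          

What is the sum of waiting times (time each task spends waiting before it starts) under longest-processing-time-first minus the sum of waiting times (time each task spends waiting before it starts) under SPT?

50

LPT (decreasing processing time): E A C D B.
E: waits 0, runs 0→14
A: waits 14, runs 14→27
C: waits 27, runs 27→35
D: waits 35, runs 35→41
B: waits 41, runs 41→46
Sum = 0+14+27+35+41 = 117.
SPT (increasing processing time): B D C A E.
B: waits 0, runs 0→5
D: waits 5, runs 5→11
C: waits 11, runs 11→19
A: waits 19, runs 19→32
E: waits 32, runs 32→46
Sum = 0+5+11+19+32 = 67.
Difference = 117 − 67 = 50.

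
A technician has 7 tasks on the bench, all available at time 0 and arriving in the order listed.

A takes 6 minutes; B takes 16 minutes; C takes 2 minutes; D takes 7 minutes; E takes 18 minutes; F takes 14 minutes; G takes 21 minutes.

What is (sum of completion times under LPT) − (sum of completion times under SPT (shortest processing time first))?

LPT (decreasing processing time): G E B F D A C.
G: 0→21
E: 21→39
B: 39→55
F: 55→69
D: 69→76
A: 76→82
C: 82→84
Sum = 21+39+55+69+76+82+84 = 426.
SPT (increasing processing time): C A D F B E G.
C: 0→2
A: 2→8
D: 8→15
F: 15→29
B: 29→45
E: 45→63
G: 63→84
Sum = 2+8+15+29+45+63+84 = 246.
Difference = 426 − 246 = 180.

180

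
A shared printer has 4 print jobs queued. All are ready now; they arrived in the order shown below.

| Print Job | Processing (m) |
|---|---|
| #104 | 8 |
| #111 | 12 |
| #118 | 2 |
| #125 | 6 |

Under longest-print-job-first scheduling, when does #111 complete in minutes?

LPT (decreasing processing time): #111 #104 #125 #118.
#111: 0→12

12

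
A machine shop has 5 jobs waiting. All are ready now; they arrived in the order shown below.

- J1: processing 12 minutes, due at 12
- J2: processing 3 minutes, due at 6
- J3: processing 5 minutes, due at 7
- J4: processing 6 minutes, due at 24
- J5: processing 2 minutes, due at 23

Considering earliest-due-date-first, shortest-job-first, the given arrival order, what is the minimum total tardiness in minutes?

13

EDD (increasing due date): J2 J3 J1 J5 J4.
J2: 0→3, due 6, tardiness 0
J3: 3→8, due 7, tardiness 1
J1: 8→20, due 12, tardiness 8
J5: 20→22, due 23, tardiness 0
J4: 22→28, due 24, tardiness 4
Sum = 0+1+8+0+4 = 13.
SPT (increasing processing time): J5 J2 J3 J4 J1.
J5: 0→2, due 23, tardiness 0
J2: 2→5, due 6, tardiness 0
J3: 5→10, due 7, tardiness 3
J4: 10→16, due 24, tardiness 0
J1: 16→28, due 12, tardiness 16
Sum = 0+0+3+0+16 = 19.
FIFO (arrival order): J1 J2 J3 J4 J5.
J1: 0→12, due 12, tardiness 0
J2: 12→15, due 6, tardiness 9
J3: 15→20, due 7, tardiness 13
J4: 20→26, due 24, tardiness 2
J5: 26→28, due 23, tardiness 5
Sum = 0+9+13+2+5 = 29.
EDD 13, SPT 19, FIFO 29 → minimum 13.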